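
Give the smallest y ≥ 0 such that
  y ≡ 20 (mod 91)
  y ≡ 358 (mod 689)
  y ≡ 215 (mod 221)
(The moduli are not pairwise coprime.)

60990

Combine the congruences pairwise.
gcd(91, 689) = 13 and 13 | (358 − 20), so the pair is consistent; merging gives y ≡ 3114 (mod 4823), where 4823 = lcm(91, 689).
gcd(4823, 221) = 13 and 13 | (215 − 3114), so the pair is consistent; merging gives y ≡ 60990 (mod 81991), where 81991 = lcm(4823, 221).
The solution is unique modulo lcm(91, 689, 221) = 81991.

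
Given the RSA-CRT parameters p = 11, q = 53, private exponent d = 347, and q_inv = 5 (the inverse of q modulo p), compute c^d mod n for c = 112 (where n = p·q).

d_p = d mod (p−1) = 347 mod 10 = 7; d_q = d mod (q−1) = 35.
m₁ = c^(d_p) mod p: c ≡ 2 (mod 11), and 2^7 mod 11 = 7.
m₂ = c^(d_q) mod q: c ≡ 6 (mod 53), and 6^35 mod 53 = 11.
h = q_inv·(m₁ − m₂) mod p = 5·(7 − 11) mod 11 = 2.
m = m₂ + h·q = 11 + 2·53 = 117.

117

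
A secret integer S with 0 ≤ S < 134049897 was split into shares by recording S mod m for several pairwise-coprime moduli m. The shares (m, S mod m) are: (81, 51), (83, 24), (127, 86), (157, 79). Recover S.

The moduli are pairwise coprime; N = 81·83·127·157 = 134049897.
N/81 = 1654937; 1654937 ≡ 26 (mod 81); 26·53 ≡ 1, so inverse 53.
N/83 = 1615059; 1615059 ≡ 45 (mod 83); 45·24 ≡ 1, so inverse 24.
N/127 = 1055511; 1055511 ≡ 14 (mod 127); 14·118 ≡ 1, so inverse 118.
N/157 = 853821; 853821 ≡ 55 (mod 157); 55·20 ≡ 1, so inverse 20.
S ≡ 51·1654937·53 + 24·1615059·24 + 86·1055511·118 + 79·853821·20 = 17463931503.
17463931503 mod 134049897 = 37444893.

37444893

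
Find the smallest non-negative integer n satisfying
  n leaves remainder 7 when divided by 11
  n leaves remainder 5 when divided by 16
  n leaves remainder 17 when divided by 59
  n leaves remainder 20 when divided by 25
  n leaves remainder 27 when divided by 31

The moduli are pairwise coprime; M = 11·16·59·25·31 = 8047600.
M/11 = 731600; 731600 ≡ 1 (mod 11), inverse 1.
M/16 = 502975; 502975 ≡ 15 (mod 16); 15·15 ≡ 1, so inverse 15.
M/59 = 136400; 136400 ≡ 51 (mod 59); 51·22 ≡ 1, so inverse 22.
M/25 = 321904; 321904 ≡ 4 (mod 25); 4·19 ≡ 1, so inverse 19.
M/31 = 259600; 259600 ≡ 6 (mod 31); 6·26 ≡ 1, so inverse 26.
n ≡ 7·731600·1 + 5·502975·15 + 17·136400·22 + 20·321904·19 + 27·259600·26 = 398420645.
398420645 mod 8047600 = 4088245.

4088245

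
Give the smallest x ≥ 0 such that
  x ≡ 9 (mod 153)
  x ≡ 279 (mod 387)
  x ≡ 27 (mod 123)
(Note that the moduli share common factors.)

121797

gcd(153, 387) = 9 and 9 | (279 − 9), so the pair is consistent; merging gives x ≡ 3375 (mod 6579), where 6579 = lcm(153, 387).
gcd(6579, 123) = 3 and 3 | (27 − 3375), so the pair is consistent; merging gives x ≡ 121797 (mod 269739), where 269739 = lcm(6579, 123).
The solution is unique modulo lcm(153, 387, 123) = 269739.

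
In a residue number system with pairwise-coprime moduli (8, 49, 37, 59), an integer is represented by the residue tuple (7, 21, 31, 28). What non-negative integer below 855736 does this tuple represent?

The moduli are pairwise coprime; N = 8·49·37·59 = 855736.
N/8 = 106967; 106967 ≡ 7 (mod 8); 7·7 ≡ 1, so inverse 7.
N/49 = 17464; 17464 ≡ 20 (mod 49); 20·27 ≡ 1, so inverse 27.
N/37 = 23128; 23128 ≡ 3 (mod 37); 3·25 ≡ 1, so inverse 25.
N/59 = 14504; 14504 ≡ 49 (mod 59); 49·53 ≡ 1, so inverse 53.
x ≡ 7·106967·7 + 21·17464·27 + 31·23128·25 + 28·14504·53 = 54591607.
54591607 mod 855736 = 680239.

680239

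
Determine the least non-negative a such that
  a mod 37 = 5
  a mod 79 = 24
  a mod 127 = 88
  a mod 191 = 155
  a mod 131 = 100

The moduli are pairwise coprime; N = 37·79·127·191·131 = 9288320641.
N/37 = 251035693; 251035693 ≡ 17 (mod 37); 17·24 ≡ 1, so inverse 24.
N/79 = 117573679; 117573679 ≡ 33 (mod 79); 33·12 ≡ 1, so inverse 12.
N/127 = 73136383; 73136383 ≡ 4 (mod 127); 4·32 ≡ 1, so inverse 32.
N/191 = 48629951; 48629951 ≡ 14 (mod 191); 14·41 ≡ 1, so inverse 41.
N/131 = 70903211; 70903211 ≡ 116 (mod 131); 116·96 ≡ 1, so inverse 96.
a ≡ 5·251035693·24 + 24·117573679·12 + 88·73136383·32 + 155·48629951·41 + 100·70903211·96 = 1259651721445.
1259651721445 mod 9288320641 = 5728434910.

5728434910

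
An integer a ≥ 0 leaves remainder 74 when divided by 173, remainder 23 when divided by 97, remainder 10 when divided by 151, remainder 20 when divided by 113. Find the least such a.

264190969

From a ≡ 74 (mod 173) write a = 74 + 173t. Substituting into a ≡ 23 (mod 97) gives 173t ≡ 46 (mod 97), and since 76⁻¹ ≡ 60 (mod 97), t ≡ 44. Hence a ≡ 74 + 173·44 = 7686 (mod 16781).
From a ≡ 7686 (mod 16781) write a = 7686 + 16781t. Substituting into a ≡ 10 (mod 151) gives 16781t ≡ 25 (mod 151), and since 20⁻¹ ≡ 68 (mod 151), t ≡ 39. Hence a ≡ 7686 + 16781·39 = 662145 (mod 2533931).
From a ≡ 662145 (mod 2533931) write a = 662145 + 2533931t. Substituting into a ≡ 20 (mod 113) gives 2533931t ≡ 55 (mod 113), and since 19⁻¹ ≡ 6 (mod 113), t ≡ 104. Hence a ≡ 662145 + 2533931·104 = 264190969 (mod 286334203).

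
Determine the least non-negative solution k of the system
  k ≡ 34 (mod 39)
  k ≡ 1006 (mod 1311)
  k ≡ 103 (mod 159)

gcd(39, 1311) = 3 and 3 | (1006 − 34), so the pair is consistent; merging gives k ≡ 7561 (mod 17043), where 17043 = lcm(39, 1311).
gcd(17043, 159) = 3 and 3 | (103 − 7561), so the pair is consistent; merging gives k ≡ 467722 (mod 903279), where 903279 = lcm(17043, 159).
The solution is unique modulo lcm(39, 1311, 159) = 903279.

467722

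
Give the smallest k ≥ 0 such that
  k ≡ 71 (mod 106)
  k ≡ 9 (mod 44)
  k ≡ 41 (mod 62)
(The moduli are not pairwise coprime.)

4629

Combine the congruences pairwise.
gcd(106, 44) = 2 and 2 | (9 − 71), so the pair is consistent; merging gives k ≡ 2297 (mod 2332), where 2332 = lcm(106, 44).
gcd(2332, 62) = 2 and 2 | (41 − 2297), so the pair is consistent; merging gives k ≡ 4629 (mod 72292), where 72292 = lcm(2332, 62).
The solution is unique modulo lcm(106, 44, 62) = 72292.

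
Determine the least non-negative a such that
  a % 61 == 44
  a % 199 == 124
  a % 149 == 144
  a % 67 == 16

28210165

The moduli are pairwise coprime; N = 61·199·149·67 = 121183637.
N/61 = 1986617; 1986617 ≡ 30 (mod 61); 30·59 ≡ 1, so inverse 59.
N/199 = 608963; 608963 ≡ 23 (mod 199); 23·26 ≡ 1, so inverse 26.
N/149 = 813313; 813313 ≡ 71 (mod 149); 71·21 ≡ 1, so inverse 21.
N/67 = 1808711; 1808711 ≡ 46 (mod 67); 46·51 ≡ 1, so inverse 51.
a ≡ 44·1986617·59 + 124·608963·26 + 144·813313·21 + 16·1808711·51 = 11055921132.
11055921132 mod 121183637 = 28210165.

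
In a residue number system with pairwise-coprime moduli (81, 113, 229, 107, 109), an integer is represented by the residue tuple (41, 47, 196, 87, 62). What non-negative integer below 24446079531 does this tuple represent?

941946125

From x ≡ 41 (mod 81) write x = 41 + 81t. Substituting into x ≡ 47 (mod 113) gives 81t ≡ 6 (mod 113), and since 81⁻¹ ≡ 60 (mod 113), t ≡ 21. Hence x ≡ 41 + 81·21 = 1742 (mod 9153).
From x ≡ 1742 (mod 9153) write x = 1742 + 9153t. Substituting into x ≡ 196 (mod 229) gives 9153t ≡ 57 (mod 229), and since 222⁻¹ ≡ 98 (mod 229), t ≡ 90. Hence x ≡ 1742 + 9153·90 = 825512 (mod 2096037).
From x ≡ 825512 (mod 2096037) write x = 825512 + 2096037t. Substituting into x ≡ 87 (mod 107) gives 2096037t ≡ 80 (mod 107), and since 14⁻¹ ≡ 23 (mod 107), t ≡ 21. Hence x ≡ 825512 + 2096037·21 = 44842289 (mod 224275959).
From x ≡ 44842289 (mod 224275959) write x = 44842289 + 224275959t. Substituting into x ≡ 62 (mod 109) gives 224275959t ≡ 46 (mod 109), and since 66⁻¹ ≡ 38 (mod 109), t ≡ 4. Hence x ≡ 44842289 + 224275959·4 = 941946125 (mod 24446079531).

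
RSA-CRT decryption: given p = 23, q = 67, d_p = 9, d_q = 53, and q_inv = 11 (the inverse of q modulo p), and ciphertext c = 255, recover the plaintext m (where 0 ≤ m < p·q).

m₁ = c^(d_p) mod p: c ≡ 2 (mod 23), and 2^9 mod 23 = 6.
m₂ = c^(d_q) mod q: c ≡ 54 (mod 67), and 54^53 mod 67 = 47.
h = q_inv·(m₁ − m₂) mod p = 11·(6 − 47) mod 23 = 9.
m = m₂ + h·q = 47 + 9·67 = 650.

650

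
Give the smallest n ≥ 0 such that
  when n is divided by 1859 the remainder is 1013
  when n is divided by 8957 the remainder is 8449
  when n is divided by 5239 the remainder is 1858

2176043

gcd(1859, 8957) = 169 and 169 | (8449 − 1013), so the pair is consistent; merging gives n ≡ 8449 (mod 98527), where 98527 = lcm(1859, 8957).
gcd(98527, 5239) = 169 and 169 | (1858 − 8449), so the pair is consistent; merging gives n ≡ 2176043 (mod 3054337), where 3054337 = lcm(98527, 5239).
The solution is unique modulo lcm(1859, 8957, 5239) = 3054337.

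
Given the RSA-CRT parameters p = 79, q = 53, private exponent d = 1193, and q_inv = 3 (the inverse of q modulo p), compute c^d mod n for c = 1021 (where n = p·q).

3520

d_p = d mod (p−1) = 1193 mod 78 = 23; d_q = d mod (q−1) = 49.
m₁ = c^(d_p) mod p: c ≡ 73 (mod 79), and 73^23 mod 79 = 44.
m₂ = c^(d_q) mod q: c ≡ 14 (mod 53), and 14^49 mod 53 = 22.
h = q_inv·(m₁ − m₂) mod p = 3·(44 − 22) mod 79 = 66.
m = m₂ + h·q = 22 + 66·53 = 3520.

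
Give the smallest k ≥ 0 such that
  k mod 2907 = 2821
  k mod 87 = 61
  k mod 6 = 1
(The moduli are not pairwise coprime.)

60961

Combine the congruences pairwise.
gcd(2907, 87) = 3 and 3 | (61 − 2821), so the pair is consistent; merging gives k ≡ 60961 (mod 84303), where 84303 = lcm(2907, 87).
gcd(84303, 6) = 3 and 3 | (1 − 60961), so the pair is consistent; merging gives k ≡ 60961 (mod 168606), where 168606 = lcm(84303, 6).
The solution is unique modulo lcm(2907, 87, 6) = 168606.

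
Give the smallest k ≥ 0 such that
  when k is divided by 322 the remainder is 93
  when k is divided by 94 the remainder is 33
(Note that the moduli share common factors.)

7177

gcd(322, 94) = 2 and 2 | (33 − 93), so the pair is consistent; merging gives k ≡ 7177 (mod 15134), where 15134 = lcm(322, 94).
The solution is unique modulo lcm(322, 94) = 15134.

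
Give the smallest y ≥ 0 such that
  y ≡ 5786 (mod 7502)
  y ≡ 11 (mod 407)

193336

Combine the congruences pairwise.
gcd(7502, 407) = 11 and 11 | (11 − 5786), so the pair is consistent; merging gives y ≡ 193336 (mod 277574), where 277574 = lcm(7502, 407).
The solution is unique modulo lcm(7502, 407) = 277574.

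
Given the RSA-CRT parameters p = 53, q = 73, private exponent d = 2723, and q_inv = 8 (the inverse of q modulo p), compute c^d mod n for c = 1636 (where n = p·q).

d_p = d mod (p−1) = 2723 mod 52 = 19; d_q = d mod (q−1) = 59.
m₁ = c^(d_p) mod p: c ≡ 46 (mod 53), and 46^19 mod 53 = 42.
m₂ = c^(d_q) mod q: c ≡ 30 (mod 73), and 30^59 mod 73 = 17.
h = q_inv·(m₁ − m₂) mod p = 8·(42 − 17) mod 53 = 41.
m = m₂ + h·q = 17 + 41·73 = 3010.

3010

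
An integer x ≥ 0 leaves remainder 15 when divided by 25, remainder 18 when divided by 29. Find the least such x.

From x ≡ 15 (mod 25) write x = 15 + 25t. Substituting into x ≡ 18 (mod 29) gives 25t ≡ 3 (mod 29), and since 25⁻¹ ≡ 7 (mod 29), t ≡ 21. Hence x ≡ 15 + 25·21 = 540 (mod 725).

540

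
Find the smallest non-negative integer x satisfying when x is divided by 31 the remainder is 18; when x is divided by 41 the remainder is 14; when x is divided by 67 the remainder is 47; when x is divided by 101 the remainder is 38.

2092859

The moduli are pairwise coprime; N = 31·41·67·101 = 8600857.
N/31 = 277447; 277447 ≡ 28 (mod 31); 28·10 ≡ 1, so inverse 10.
N/41 = 209777; 209777 ≡ 21 (mod 41); 21·2 ≡ 1, so inverse 2.
N/67 = 128371; 128371 ≡ 66 (mod 67); 66·66 ≡ 1, so inverse 66.
N/101 = 85157; 85157 ≡ 14 (mod 101); 14·65 ≡ 1, so inverse 65.
x ≡ 18·277447·10 + 14·209777·2 + 47·128371·66 + 38·85157·65 = 664358848.
664358848 mod 8600857 = 2092859.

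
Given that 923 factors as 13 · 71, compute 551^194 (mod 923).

Mod 13: 551 ≡ 5; by Fermat, exponent reduces to 194 mod 12 = 2; 5^2 ≡ 12 (mod 13).
Mod 71: 551 ≡ 54; by Fermat, exponent reduces to 194 mod 70 = 54; 54^54 ≡ 25 (mod 71).
Combine by CRT: x ≡ 12 (mod 13), x ≡ 25 (mod 71) ⇒ x ≡ 25 (mod 923).

25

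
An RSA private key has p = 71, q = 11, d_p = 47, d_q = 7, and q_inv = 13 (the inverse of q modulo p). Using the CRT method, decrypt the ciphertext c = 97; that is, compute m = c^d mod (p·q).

m₁ = c^(d_p) mod p: c ≡ 26 (mod 71), and 26^47 mod 71 = 23.
m₂ = c^(d_q) mod q: c ≡ 9 (mod 11), and 9^7 mod 11 = 4.
h = q_inv·(m₁ − m₂) mod p = 13·(23 − 4) mod 71 = 34.
m = m₂ + h·q = 4 + 34·11 = 378.

378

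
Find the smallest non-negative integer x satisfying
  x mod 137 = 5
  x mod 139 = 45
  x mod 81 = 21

1158888

The moduli are pairwise coprime; N = 137·139·81 = 1542483.
N/137 = 11259; 11259 ≡ 25 (mod 137); 25·11 ≡ 1, so inverse 11.
N/139 = 11097; 11097 ≡ 116 (mod 139); 116·6 ≡ 1, so inverse 6.
N/81 = 19043; 19043 ≡ 8 (mod 81); 8·71 ≡ 1, so inverse 71.
x ≡ 5·11259·11 + 45·11097·6 + 21·19043·71 = 32008548.
32008548 mod 1542483 = 1158888.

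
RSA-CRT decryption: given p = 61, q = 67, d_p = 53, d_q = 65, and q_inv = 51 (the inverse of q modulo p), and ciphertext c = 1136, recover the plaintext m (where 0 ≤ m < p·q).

89

m₁ = c^(d_p) mod p: c ≡ 38 (mod 61), and 38^53 mod 61 = 28.
m₂ = c^(d_q) mod q: c ≡ 64 (mod 67), and 64^65 mod 67 = 22.
h = q_inv·(m₁ − m₂) mod p = 51·(28 − 22) mod 61 = 1.
m = m₂ + h·q = 22 + 1·67 = 89.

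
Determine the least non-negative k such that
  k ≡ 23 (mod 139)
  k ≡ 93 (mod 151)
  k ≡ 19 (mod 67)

Combine the congruences pairwise.
From k ≡ 23 (mod 139) write k = 23 + 139t. Substituting into k ≡ 93 (mod 151) gives 139t ≡ 70 (mod 151), and since 139⁻¹ ≡ 88 (mod 151), t ≡ 120. Hence k ≡ 23 + 139·120 = 16703 (mod 20989).
From k ≡ 16703 (mod 20989) write k = 16703 + 20989t. Substituting into k ≡ 19 (mod 67) gives 20989t ≡ 66 (mod 67), and since 18⁻¹ ≡ 41 (mod 67), t ≡ 26. Hence k ≡ 16703 + 20989·26 = 562417 (mod 1406263).

562417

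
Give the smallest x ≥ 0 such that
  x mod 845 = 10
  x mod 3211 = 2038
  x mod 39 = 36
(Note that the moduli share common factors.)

gcd(845, 3211) = 169 and 169 | (2038 − 10), so the pair is consistent; merging gives x ≡ 8460 (mod 16055), where 16055 = lcm(845, 3211).
gcd(16055, 39) = 13 and 13 | (36 − 8460), so the pair is consistent; merging gives x ≡ 8460 (mod 48165), where 48165 = lcm(16055, 39).
The solution is unique modulo lcm(845, 3211, 39) = 48165.

8460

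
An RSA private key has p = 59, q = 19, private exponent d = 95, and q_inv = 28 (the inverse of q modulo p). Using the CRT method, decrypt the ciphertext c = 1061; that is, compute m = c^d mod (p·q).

707

d_p = d mod (p−1) = 95 mod 58 = 37; d_q = d mod (q−1) = 5.
m₁ = c^(d_p) mod p: c ≡ 58 (mod 59), and 58^37 mod 59 = 58.
m₂ = c^(d_q) mod q: c ≡ 16 (mod 19), and 16^5 mod 19 = 4.
h = q_inv·(m₁ − m₂) mod p = 28·(58 − 4) mod 59 = 37.
m = m₂ + h·q = 4 + 37·19 = 707.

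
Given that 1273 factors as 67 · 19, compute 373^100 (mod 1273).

Mod 67: 373 ≡ 38; by Fermat, exponent reduces to 100 mod 66 = 34; 38^34 ≡ 29 (mod 67).
Mod 19: 373 ≡ 12; by Fermat, exponent reduces to 100 mod 18 = 10; 12^10 ≡ 7 (mod 19).
Combine by CRT: x ≡ 29 (mod 67), x ≡ 7 (mod 19) ⇒ x ≡ 900 (mod 1273).

900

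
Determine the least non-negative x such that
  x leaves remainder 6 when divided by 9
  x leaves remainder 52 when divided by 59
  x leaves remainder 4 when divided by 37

The moduli are pairwise coprime; N = 9·59·37 = 19647.
N/9 = 2183; 2183 ≡ 5 (mod 9); 5·2 ≡ 1, so inverse 2.
N/59 = 333; 333 ≡ 38 (mod 59); 38·14 ≡ 1, so inverse 14.
N/37 = 531; 531 ≡ 13 (mod 37); 13·20 ≡ 1, so inverse 20.
x ≡ 6·2183·2 + 52·333·14 + 4·531·20 = 311100.
311100 mod 19647 = 16395.

16395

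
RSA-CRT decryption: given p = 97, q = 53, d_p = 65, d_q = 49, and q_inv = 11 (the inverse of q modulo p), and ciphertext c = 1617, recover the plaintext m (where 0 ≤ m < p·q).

432

m₁ = c^(d_p) mod p: c ≡ 65 (mod 97), and 65^65 mod 97 = 44.
m₂ = c^(d_q) mod q: c ≡ 27 (mod 53), and 27^49 mod 53 = 8.
h = q_inv·(m₁ − m₂) mod p = 11·(44 − 8) mod 97 = 8.
m = m₂ + h·q = 8 + 8·53 = 432.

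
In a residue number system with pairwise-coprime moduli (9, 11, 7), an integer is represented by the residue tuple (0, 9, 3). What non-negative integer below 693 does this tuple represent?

108

The moduli are pairwise coprime; N = 9·11·7 = 693.
N/9 = 77; 77 ≡ 5 (mod 9); 5·2 ≡ 1, so inverse 2.
N/11 = 63; 63 ≡ 8 (mod 11); 8·7 ≡ 1, so inverse 7.
N/7 = 99; 99 ≡ 1 (mod 7), inverse 1.
x ≡ 0·77·2 + 9·63·7 + 3·99·1 = 4266.
4266 mod 693 = 108.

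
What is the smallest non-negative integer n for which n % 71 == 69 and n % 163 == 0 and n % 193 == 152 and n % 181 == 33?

The moduli are pairwise coprime; M = 71·163·193·181 = 404279609.
M/71 = 5694079; 5694079 ≡ 21 (mod 71); 21·44 ≡ 1, so inverse 44.
M/163 = 2480243; 2480243 ≡ 35 (mod 163); 35·14 ≡ 1, so inverse 14.
M/193 = 2094713; 2094713 ≡ 84 (mod 193); 84·108 ≡ 1, so inverse 108.
M/181 = 2233589; 2233589 ≡ 49 (mod 181); 49·133 ≡ 1, so inverse 133.
n ≡ 69·5694079·44 + 0·2480243·14 + 152·2094713·108 + 33·2233589·133 = 61477254573.
61477254573 mod 404279609 = 26754005.

26754005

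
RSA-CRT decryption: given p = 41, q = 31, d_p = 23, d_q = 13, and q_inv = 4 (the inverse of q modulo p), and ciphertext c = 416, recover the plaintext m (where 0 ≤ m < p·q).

m₁ = c^(d_p) mod p: c ≡ 6 (mod 41), and 6^23 mod 41 = 30.
m₂ = c^(d_q) mod q: c ≡ 13 (mod 31), and 13^13 mod 31 = 11.
h = q_inv·(m₁ − m₂) mod p = 4·(30 − 11) mod 41 = 35.
m = m₂ + h·q = 11 + 35·31 = 1096.

1096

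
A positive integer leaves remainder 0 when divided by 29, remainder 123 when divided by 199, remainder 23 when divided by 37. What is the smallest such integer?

24998

The moduli are pairwise coprime; N = 29·199·37 = 213527.
N/29 = 7363; 7363 ≡ 26 (mod 29); 26·19 ≡ 1, so inverse 19.
N/199 = 1073; 1073 ≡ 78 (mod 199); 78·74 ≡ 1, so inverse 74.
N/37 = 5771; 5771 ≡ 36 (mod 37); 36·36 ≡ 1, so inverse 36.
a ≡ 0·7363·19 + 123·1073·74 + 23·5771·36 = 14544834.
14544834 mod 213527 = 24998.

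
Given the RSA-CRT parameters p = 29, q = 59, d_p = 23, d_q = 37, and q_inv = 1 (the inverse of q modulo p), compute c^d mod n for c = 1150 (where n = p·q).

888

m₁ = c^(d_p) mod p: c ≡ 19 (mod 29), and 19^23 mod 29 = 18.
m₂ = c^(d_q) mod q: c ≡ 29 (mod 59), and 29^37 mod 59 = 3.
h = q_inv·(m₁ − m₂) mod p = 1·(18 − 3) mod 29 = 15.
m = m₂ + h·q = 3 + 15·59 = 888.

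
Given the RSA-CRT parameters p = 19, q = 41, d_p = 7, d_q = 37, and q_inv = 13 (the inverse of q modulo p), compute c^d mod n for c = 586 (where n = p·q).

m₁ = c^(d_p) mod p: c ≡ 16 (mod 19), and 16^7 mod 19 = 17.
m₂ = c^(d_q) mod q: c ≡ 12 (mod 41), and 12^37 mod 41 = 7.
h = q_inv·(m₁ − m₂) mod p = 13·(17 − 7) mod 19 = 16.
m = m₂ + h·q = 7 + 16·41 = 663.

663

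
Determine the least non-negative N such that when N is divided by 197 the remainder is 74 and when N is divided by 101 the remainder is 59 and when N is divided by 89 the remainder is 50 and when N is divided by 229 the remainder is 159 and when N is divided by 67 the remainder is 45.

From N ≡ 74 (mod 197) write N = 74 + 197t. Substituting into N ≡ 59 (mod 101) gives 197t ≡ 86 (mod 101), and since 96⁻¹ ≡ 20 (mod 101), t ≡ 3. Hence N ≡ 74 + 197·3 = 665 (mod 19897).
From N ≡ 665 (mod 19897) write N = 665 + 19897t. Substituting into N ≡ 50 (mod 89) gives 19897t ≡ 8 (mod 89), and since 50⁻¹ ≡ 73 (mod 89), t ≡ 50. Hence N ≡ 665 + 19897·50 = 995515 (mod 1770833).
From N ≡ 995515 (mod 1770833) write N = 995515 + 1770833t. Substituting into N ≡ 159 (mod 229) gives 1770833t ≡ 107 (mod 229), and since 205⁻¹ ≡ 124 (mod 229), t ≡ 215. Hence N ≡ 995515 + 1770833·215 = 381724610 (mod 405520757).
From N ≡ 381724610 (mod 405520757) write N = 381724610 + 405520757t. Substituting into N ≡ 45 (mod 67) gives 405520757t ≡ 29 (mod 67), and since 41⁻¹ ≡ 18 (mod 67), t ≡ 53. Hence N ≡ 381724610 + 405520757·53 = 21874324731 (mod 27169890719).

21874324731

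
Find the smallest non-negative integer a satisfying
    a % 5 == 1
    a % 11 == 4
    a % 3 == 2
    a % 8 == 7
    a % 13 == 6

From a ≡ 1 (mod 5) write a = 1 + 5t. Substituting into a ≡ 4 (mod 11) gives 5t ≡ 3 (mod 11), and since 5⁻¹ ≡ 9 (mod 11), t ≡ 5. Hence a ≡ 1 + 5·5 = 26 (mod 55).
From a ≡ 26 (mod 55) write a = 26 + 55t. Substituting into a ≡ 2 (mod 3) gives 55t ≡ 0 (mod 3), and since 1⁻¹ ≡ 1 (mod 3), t ≡ 0. Hence a ≡ 26 + 55·0 = 26 (mod 165).
From a ≡ 26 (mod 165) write a = 26 + 165t. Substituting into a ≡ 7 (mod 8) gives 165t ≡ 5 (mod 8), and since 5⁻¹ ≡ 5 (mod 8), t ≡ 1. Hence a ≡ 26 + 165·1 = 191 (mod 1320).
From a ≡ 191 (mod 1320) write a = 191 + 1320t. Substituting into a ≡ 6 (mod 13) gives 1320t ≡ 10 (mod 13), and since 7⁻¹ ≡ 2 (mod 13), t ≡ 7. Hence a ≡ 191 + 1320·7 = 9431 (mod 17160).

9431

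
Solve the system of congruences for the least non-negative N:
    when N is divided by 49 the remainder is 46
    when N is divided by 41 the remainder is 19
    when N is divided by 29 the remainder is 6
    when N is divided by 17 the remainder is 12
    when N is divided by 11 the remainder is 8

7154683

The moduli are pairwise coprime; M = 49·41·29·17·11 = 10894807.
M/49 = 222343; 222343 ≡ 30 (mod 49); 30·18 ≡ 1, so inverse 18.
M/41 = 265727; 265727 ≡ 6 (mod 41); 6·7 ≡ 1, so inverse 7.
M/29 = 375683; 375683 ≡ 17 (mod 29); 17·12 ≡ 1, so inverse 12.
M/17 = 640871; 640871 ≡ 5 (mod 17); 5·7 ≡ 1, so inverse 7.
M/11 = 990437; 990437 ≡ 8 (mod 11); 8·7 ≡ 1, so inverse 7.
N ≡ 46·222343·18 + 19·265727·7 + 6·375683·12 + 12·640871·7 + 8·990437·7 = 355788507.
355788507 mod 10894807 = 7154683.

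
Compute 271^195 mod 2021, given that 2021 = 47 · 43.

Mod 47: 271 ≡ 36; by Fermat, exponent reduces to 195 mod 46 = 11; 36^11 ≡ 8 (mod 47).
Mod 43: 271 ≡ 13; by Fermat, exponent reduces to 195 mod 42 = 27; 13^27 ≡ 16 (mod 43).
Combine by CRT: x ≡ 8 (mod 47), x ≡ 16 (mod 43) ⇒ x ≡ 102 (mod 2021).

102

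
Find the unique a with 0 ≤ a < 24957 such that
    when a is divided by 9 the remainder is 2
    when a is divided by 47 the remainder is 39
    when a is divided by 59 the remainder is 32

The moduli are pairwise coprime; N = 9·47·59 = 24957.
N/9 = 2773; 2773 ≡ 1 (mod 9), inverse 1.
N/47 = 531; 531 ≡ 14 (mod 47); 14·37 ≡ 1, so inverse 37.
N/59 = 423; 423 ≡ 10 (mod 59); 10·6 ≡ 1, so inverse 6.
a ≡ 2·2773·1 + 39·531·37 + 32·423·6 = 852995.
852995 mod 24957 = 4457.

4457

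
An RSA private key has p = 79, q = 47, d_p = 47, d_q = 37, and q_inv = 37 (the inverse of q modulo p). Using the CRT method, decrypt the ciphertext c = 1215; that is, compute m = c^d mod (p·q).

m₁ = c^(d_p) mod p: c ≡ 30 (mod 79), and 30^47 mod 79 = 68.
m₂ = c^(d_q) mod q: c ≡ 40 (mod 47), and 40^37 mod 47 = 13.
h = q_inv·(m₁ − m₂) mod p = 37·(68 − 13) mod 79 = 60.
m = m₂ + h·q = 13 + 60·47 = 2833.

2833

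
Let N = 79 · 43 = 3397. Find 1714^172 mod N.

608

Mod 79: 1714 ≡ 55; by Fermat, exponent reduces to 172 mod 78 = 16; 55^16 ≡ 55 (mod 79).
Mod 43: 1714 ≡ 37; by Fermat, exponent reduces to 172 mod 42 = 4; 37^4 ≡ 6 (mod 43).
Combine by CRT: x ≡ 55 (mod 79), x ≡ 6 (mod 43) ⇒ x ≡ 608 (mod 3397).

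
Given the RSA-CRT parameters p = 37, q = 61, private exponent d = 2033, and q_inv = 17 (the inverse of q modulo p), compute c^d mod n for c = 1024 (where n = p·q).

2149

d_p = d mod (p−1) = 2033 mod 36 = 17; d_q = d mod (q−1) = 53.
m₁ = c^(d_p) mod p: c ≡ 25 (mod 37), and 25^17 mod 37 = 3.
m₂ = c^(d_q) mod q: c ≡ 48 (mod 61), and 48^53 mod 61 = 14.
h = q_inv·(m₁ − m₂) mod p = 17·(3 − 14) mod 37 = 35.
m = m₂ + h·q = 14 + 35·61 = 2149.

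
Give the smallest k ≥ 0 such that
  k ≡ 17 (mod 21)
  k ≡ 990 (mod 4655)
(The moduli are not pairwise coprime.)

gcd(21, 4655) = 7 and 7 | (990 − 17), so the pair is consistent; merging gives k ≡ 5645 (mod 13965), where 13965 = lcm(21, 4655).
The solution is unique modulo lcm(21, 4655) = 13965.

5645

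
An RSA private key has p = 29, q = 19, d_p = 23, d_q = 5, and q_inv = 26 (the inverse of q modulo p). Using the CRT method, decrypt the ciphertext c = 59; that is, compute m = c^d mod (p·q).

146

m₁ = c^(d_p) mod p: c ≡ 1 (mod 29), and 1^23 mod 29 = 1.
m₂ = c^(d_q) mod q: c ≡ 2 (mod 19), and 2^5 mod 19 = 13.
h = q_inv·(m₁ − m₂) mod p = 26·(1 − 13) mod 29 = 7.
m = m₂ + h·q = 13 + 7·19 = 146.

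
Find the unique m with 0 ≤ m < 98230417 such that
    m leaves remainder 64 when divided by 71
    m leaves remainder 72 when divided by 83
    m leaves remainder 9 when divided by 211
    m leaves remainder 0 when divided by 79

31282025

From m ≡ 64 (mod 71) write m = 64 + 71t. Substituting into m ≡ 72 (mod 83) gives 71t ≡ 8 (mod 83), and since 71⁻¹ ≡ 76 (mod 83), t ≡ 27. Hence m ≡ 64 + 71·27 = 1981 (mod 5893).
From m ≡ 1981 (mod 5893) write m = 1981 + 5893t. Substituting into m ≡ 9 (mod 211) gives 5893t ≡ 138 (mod 211), and since 196⁻¹ ≡ 14 (mod 211), t ≡ 33. Hence m ≡ 1981 + 5893·33 = 196450 (mod 1243423).
From m ≡ 196450 (mod 1243423) write m = 196450 + 1243423t. Substituting into m ≡ 0 (mod 79) gives 1243423t ≡ 23 (mod 79), and since 42⁻¹ ≡ 32 (mod 79), t ≡ 25. Hence m ≡ 196450 + 1243423·25 = 31282025 (mod 98230417).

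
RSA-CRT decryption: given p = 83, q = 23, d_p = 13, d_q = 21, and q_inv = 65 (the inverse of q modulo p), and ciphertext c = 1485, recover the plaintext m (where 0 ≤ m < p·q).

m₁ = c^(d_p) mod p: c ≡ 74 (mod 83), and 74^13 mod 83 = 5.
m₂ = c^(d_q) mod q: c ≡ 13 (mod 23), and 13^21 mod 23 = 16.
h = q_inv·(m₁ − m₂) mod p = 65·(5 − 16) mod 83 = 32.
m = m₂ + h·q = 16 + 32·23 = 752.

752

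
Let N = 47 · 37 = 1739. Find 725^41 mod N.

1382

Mod 47: 725 ≡ 20; 20^41 ≡ 19 (mod 47).
Mod 37: 725 ≡ 22; by Fermat, exponent reduces to 41 mod 36 = 5; 22^5 ≡ 13 (mod 37).
Combine by CRT: x ≡ 19 (mod 47), x ≡ 13 (mod 37) ⇒ x ≡ 1382 (mod 1739).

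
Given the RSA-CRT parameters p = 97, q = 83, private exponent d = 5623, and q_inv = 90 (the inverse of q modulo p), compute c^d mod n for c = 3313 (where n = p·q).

1954

d_p = d mod (p−1) = 5623 mod 96 = 55; d_q = d mod (q−1) = 47.
m₁ = c^(d_p) mod p: c ≡ 15 (mod 97), and 15^55 mod 97 = 14.
m₂ = c^(d_q) mod q: c ≡ 76 (mod 83), and 76^47 mod 83 = 45.
h = q_inv·(m₁ − m₂) mod p = 90·(14 − 45) mod 97 = 23.
m = m₂ + h·q = 45 + 23·83 = 1954.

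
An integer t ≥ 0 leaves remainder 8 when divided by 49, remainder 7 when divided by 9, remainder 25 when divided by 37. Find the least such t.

12013

The moduli are pairwise coprime; N = 49·9·37 = 16317.
N/49 = 333; 333 ≡ 39 (mod 49); 39·44 ≡ 1, so inverse 44.
N/9 = 1813; 1813 ≡ 4 (mod 9); 4·7 ≡ 1, so inverse 7.
N/37 = 441; 441 ≡ 34 (mod 37); 34·12 ≡ 1, so inverse 12.
t ≡ 8·333·44 + 7·1813·7 + 25·441·12 = 338353.
338353 mod 16317 = 12013.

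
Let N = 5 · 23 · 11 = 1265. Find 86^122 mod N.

Mod 5: 86 ≡ 1; by Fermat, exponent reduces to 122 mod 4 = 2; 1^2 ≡ 1 (mod 5).
Mod 23: 86 ≡ 17; by Fermat, exponent reduces to 122 mod 22 = 12; 17^12 ≡ 6 (mod 23).
Mod 11: 86 ≡ 9; by Fermat, exponent reduces to 122 mod 10 = 2; 9^2 ≡ 4 (mod 11).
Combine by CRT: x ≡ 1 (mod 5), x ≡ 6 (mod 23), x ≡ 4 (mod 11) ⇒ x ≡ 466 (mod 1265).

466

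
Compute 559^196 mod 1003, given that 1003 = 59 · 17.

322

Mod 59: 559 ≡ 28; by Fermat, exponent reduces to 196 mod 58 = 22; 28^22 ≡ 27 (mod 59).
Mod 17: 559 ≡ 15; by Fermat, exponent reduces to 196 mod 16 = 4; 15^4 ≡ 16 (mod 17).
Combine by CRT: x ≡ 27 (mod 59), x ≡ 16 (mod 17) ⇒ x ≡ 322 (mod 1003).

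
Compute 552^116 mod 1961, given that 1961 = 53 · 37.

678

Mod 53: 552 ≡ 22; by Fermat, exponent reduces to 116 mod 52 = 12; 22^12 ≡ 42 (mod 53).
Mod 37: 552 ≡ 34; by Fermat, exponent reduces to 116 mod 36 = 8; 34^8 ≡ 12 (mod 37).
Combine by CRT: x ≡ 42 (mod 53), x ≡ 12 (mod 37) ⇒ x ≡ 678 (mod 1961).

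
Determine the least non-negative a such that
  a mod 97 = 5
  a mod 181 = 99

9511

Combine the congruences pairwise.
From a ≡ 5 (mod 97) write a = 5 + 97t. Substituting into a ≡ 99 (mod 181) gives 97t ≡ 94 (mod 181), and since 97⁻¹ ≡ 28 (mod 181), t ≡ 98. Hence a ≡ 5 + 97·98 = 9511 (mod 17557).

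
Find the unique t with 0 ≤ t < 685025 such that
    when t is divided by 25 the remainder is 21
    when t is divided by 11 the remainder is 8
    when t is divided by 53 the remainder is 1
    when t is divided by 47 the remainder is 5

The moduli are pairwise coprime; N = 25·11·53·47 = 685025.
N/25 = 27401; 27401 ≡ 1 (mod 25), inverse 1.
N/11 = 62275; 62275 ≡ 4 (mod 11); 4·3 ≡ 1, so inverse 3.
N/53 = 12925; 12925 ≡ 46 (mod 53); 46·15 ≡ 1, so inverse 15.
N/47 = 14575; 14575 ≡ 5 (mod 47); 5·19 ≡ 1, so inverse 19.
t ≡ 21·27401·1 + 8·62275·3 + 1·12925·15 + 5·14575·19 = 3648521.
3648521 mod 685025 = 223396.

223396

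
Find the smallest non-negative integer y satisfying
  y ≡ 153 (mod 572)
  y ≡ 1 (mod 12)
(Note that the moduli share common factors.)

1297

gcd(572, 12) = 4 and 4 | (1 − 153), so the pair is consistent; merging gives y ≡ 1297 (mod 1716), where 1716 = lcm(572, 12).
The solution is unique modulo lcm(572, 12) = 1716.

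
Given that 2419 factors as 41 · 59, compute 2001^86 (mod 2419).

1015

Mod 41: 2001 ≡ 33; by Fermat, exponent reduces to 86 mod 40 = 6; 33^6 ≡ 31 (mod 41).
Mod 59: 2001 ≡ 54; by Fermat, exponent reduces to 86 mod 58 = 28; 54^28 ≡ 12 (mod 59).
Combine by CRT: x ≡ 31 (mod 41), x ≡ 12 (mod 59) ⇒ x ≡ 1015 (mod 2419).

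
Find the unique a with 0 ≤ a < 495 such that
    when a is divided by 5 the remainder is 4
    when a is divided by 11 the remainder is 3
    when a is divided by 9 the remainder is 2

The moduli are pairwise coprime; N = 5·11·9 = 495.
N/5 = 99; 99 ≡ 4 (mod 5); 4·4 ≡ 1, so inverse 4.
N/11 = 45; 45 ≡ 1 (mod 11), inverse 1.
N/9 = 55; 55 ≡ 1 (mod 9), inverse 1.
a ≡ 4·99·4 + 3·45·1 + 2·55·1 = 1829.
1829 mod 495 = 344.

344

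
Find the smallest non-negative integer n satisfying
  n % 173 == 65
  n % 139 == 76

13559

From n ≡ 65 (mod 173) write n = 65 + 173t. Substituting into n ≡ 76 (mod 139) gives 173t ≡ 11 (mod 139), and since 34⁻¹ ≡ 45 (mod 139), t ≡ 78. Hence n ≡ 65 + 173·78 = 13559 (mod 24047).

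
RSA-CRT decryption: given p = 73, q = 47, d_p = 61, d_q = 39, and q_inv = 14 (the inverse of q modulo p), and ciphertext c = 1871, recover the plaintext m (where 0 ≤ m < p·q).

m₁ = c^(d_p) mod p: c ≡ 46 (mod 73), and 46^61 mod 73 = 46.
m₂ = c^(d_q) mod q: c ≡ 38 (mod 47), and 38^39 mod 47 = 10.
h = q_inv·(m₁ − m₂) mod p = 14·(46 − 10) mod 73 = 66.
m = m₂ + h·q = 10 + 66·47 = 3112.

3112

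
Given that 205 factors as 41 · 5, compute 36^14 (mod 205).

Mod 41: 36 ≡ 36; 36^14 ≡ 31 (mod 41).
Mod 5: 36 ≡ 1; by Fermat, exponent reduces to 14 mod 4 = 2; 1^2 ≡ 1 (mod 5).
Combine by CRT: x ≡ 31 (mod 41), x ≡ 1 (mod 5) ⇒ x ≡ 31 (mod 205).

31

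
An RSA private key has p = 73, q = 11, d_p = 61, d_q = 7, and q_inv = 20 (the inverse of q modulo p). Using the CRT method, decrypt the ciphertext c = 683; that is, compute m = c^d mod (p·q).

m₁ = c^(d_p) mod p: c ≡ 26 (mod 73), and 26^61 mod 73 = 11.
m₂ = c^(d_q) mod q: c ≡ 1 (mod 11), and 1^7 mod 11 = 1.
h = q_inv·(m₁ − m₂) mod p = 20·(11 − 1) mod 73 = 54.
m = m₂ + h·q = 1 + 54·11 = 595.

595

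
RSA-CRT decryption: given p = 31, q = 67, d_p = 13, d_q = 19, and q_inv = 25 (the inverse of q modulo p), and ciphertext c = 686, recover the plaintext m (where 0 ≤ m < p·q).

622

m₁ = c^(d_p) mod p: c ≡ 4 (mod 31), and 4^13 mod 31 = 2.
m₂ = c^(d_q) mod q: c ≡ 16 (mod 67), and 16^19 mod 67 = 19.
h = q_inv·(m₁ − m₂) mod p = 25·(2 − 19) mod 31 = 9.
m = m₂ + h·q = 19 + 9·67 = 622.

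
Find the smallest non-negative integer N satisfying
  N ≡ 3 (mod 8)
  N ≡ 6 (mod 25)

131

From N ≡ 3 (mod 8) write N = 3 + 8t. Substituting into N ≡ 6 (mod 25) gives 8t ≡ 3 (mod 25), and since 8⁻¹ ≡ 22 (mod 25), t ≡ 16. Hence N ≡ 3 + 8·16 = 131 (mod 200).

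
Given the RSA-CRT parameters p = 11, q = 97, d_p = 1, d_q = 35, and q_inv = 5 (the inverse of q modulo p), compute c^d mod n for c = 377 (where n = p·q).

m₁ = c^(d_p) mod p: c ≡ 3 (mod 11), and 3^1 mod 11 = 3.
m₂ = c^(d_q) mod q: c ≡ 86 (mod 97), and 86^35 mod 97 = 95.
h = q_inv·(m₁ − m₂) mod p = 5·(3 − 95) mod 11 = 2.
m = m₂ + h·q = 95 + 2·97 = 289.

289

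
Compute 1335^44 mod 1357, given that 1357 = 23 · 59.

599

Mod 23: 1335 ≡ 1; since 22 | 44, by Fermat 1^44 ≡ 1 (mod 23).
Mod 59: 1335 ≡ 37; 37^44 ≡ 9 (mod 59).
Combine by CRT: x ≡ 1 (mod 23), x ≡ 9 (mod 59) ⇒ x ≡ 599 (mod 1357).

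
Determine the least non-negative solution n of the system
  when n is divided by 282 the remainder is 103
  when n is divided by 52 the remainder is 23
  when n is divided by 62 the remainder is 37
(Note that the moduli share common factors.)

gcd(282, 52) = 2 and 2 | (23 − 103), so the pair is consistent; merging gives n ≡ 5743 (mod 7332), where 7332 = lcm(282, 52).
gcd(7332, 62) = 2 and 2 | (37 − 5743), so the pair is consistent; merging gives n ≡ 203707 (mod 227292), where 227292 = lcm(7332, 62).
The solution is unique modulo lcm(282, 52, 62) = 227292.

203707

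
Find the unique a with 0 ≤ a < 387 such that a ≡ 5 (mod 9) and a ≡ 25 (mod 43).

68

From a ≡ 5 (mod 9) write a = 5 + 9t. Substituting into a ≡ 25 (mod 43) gives 9t ≡ 20 (mod 43), and since 9⁻¹ ≡ 24 (mod 43), t ≡ 7. Hence a ≡ 5 + 9·7 = 68 (mod 387).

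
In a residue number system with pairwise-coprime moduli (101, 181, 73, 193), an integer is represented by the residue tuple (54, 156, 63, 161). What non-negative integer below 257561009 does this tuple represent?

241122202

The moduli are pairwise coprime; N = 101·181·73·193 = 257561009.
N/101 = 2550109; 2550109 ≡ 61 (mod 101); 61·53 ≡ 1, so inverse 53.
N/181 = 1422989; 1422989 ≡ 148 (mod 181); 148·170 ≡ 1, so inverse 170.
N/73 = 3528233; 3528233 ≡ 70 (mod 73); 70·24 ≡ 1, so inverse 24.
N/193 = 1334513; 1334513 ≡ 111 (mod 193); 111·40 ≡ 1, so inverse 40.
x ≡ 54·2550109·53 + 156·1422989·170 + 63·3528233·24 + 161·1334513·40 = 58965032254.
58965032254 mod 257561009 = 241122202.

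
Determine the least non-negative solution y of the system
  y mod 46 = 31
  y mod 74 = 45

859

Combine the congruences pairwise.
gcd(46, 74) = 2 and 2 | (45 − 31), so the pair is consistent; merging gives y ≡ 859 (mod 1702), where 1702 = lcm(46, 74).
The solution is unique modulo lcm(46, 74) = 1702.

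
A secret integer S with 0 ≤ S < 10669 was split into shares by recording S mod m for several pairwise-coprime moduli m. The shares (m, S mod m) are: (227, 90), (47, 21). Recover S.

Combine the congruences pairwise.
From S ≡ 90 (mod 227) write S = 90 + 227t. Substituting into S ≡ 21 (mod 47) gives 227t ≡ 25 (mod 47), and since 39⁻¹ ≡ 41 (mod 47), t ≡ 38. Hence S ≡ 90 + 227·38 = 8716 (mod 10669).

8716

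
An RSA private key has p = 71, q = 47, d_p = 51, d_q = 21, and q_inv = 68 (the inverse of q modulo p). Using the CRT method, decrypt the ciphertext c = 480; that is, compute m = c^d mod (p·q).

m₁ = c^(d_p) mod p: c ≡ 54 (mod 71), and 54^51 mod 71 = 54.
m₂ = c^(d_q) mod q: c ≡ 10 (mod 47), and 10^21 mod 47 = 39.
h = q_inv·(m₁ − m₂) mod p = 68·(54 − 39) mod 71 = 26.
m = m₂ + h·q = 39 + 26·47 = 1261.

1261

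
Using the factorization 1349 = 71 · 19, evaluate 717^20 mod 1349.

Mod 71: 717 ≡ 7; 7^20 ≡ 37 (mod 71).
Mod 19: 717 ≡ 14; by Fermat, exponent reduces to 20 mod 18 = 2; 14^2 ≡ 6 (mod 19).
Combine by CRT: x ≡ 37 (mod 71), x ≡ 6 (mod 19) ⇒ x ≡ 747 (mod 1349).

747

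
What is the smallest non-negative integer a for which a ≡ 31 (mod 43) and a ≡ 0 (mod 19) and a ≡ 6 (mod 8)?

The moduli are pairwise coprime; N = 43·19·8 = 6536.
N/43 = 152; 152 ≡ 23 (mod 43); 23·15 ≡ 1, so inverse 15.
N/19 = 344; 344 ≡ 2 (mod 19); 2·10 ≡ 1, so inverse 10.
N/8 = 817; 817 ≡ 1 (mod 8), inverse 1.
a ≡ 31·152·15 + 0·344·10 + 6·817·1 = 75582.
75582 mod 6536 = 3686.

3686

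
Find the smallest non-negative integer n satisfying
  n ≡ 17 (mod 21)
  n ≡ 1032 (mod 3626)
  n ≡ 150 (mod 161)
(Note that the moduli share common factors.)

4658

Combine the congruences pairwise.
gcd(21, 3626) = 7 and 7 | (1032 − 17), so the pair is consistent; merging gives n ≡ 4658 (mod 10878), where 10878 = lcm(21, 3626).
gcd(10878, 161) = 7 and 7 | (150 − 4658), so the pair is consistent; merging gives n ≡ 4658 (mod 250194), where 250194 = lcm(10878, 161).
The solution is unique modulo lcm(21, 3626, 161) = 250194.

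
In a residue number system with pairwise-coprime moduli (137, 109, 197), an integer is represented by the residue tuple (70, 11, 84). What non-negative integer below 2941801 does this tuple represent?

From x ≡ 70 (mod 137) write x = 70 + 137t. Substituting into x ≡ 11 (mod 109) gives 137t ≡ 50 (mod 109), and since 28⁻¹ ≡ 74 (mod 109), t ≡ 103. Hence x ≡ 70 + 137·103 = 14181 (mod 14933).
From x ≡ 14181 (mod 14933) write x = 14181 + 14933t. Substituting into x ≡ 84 (mod 197) gives 14933t ≡ 87 (mod 197), and since 158⁻¹ ≡ 101 (mod 197), t ≡ 119. Hence x ≡ 14181 + 14933·119 = 1791208 (mod 2941801).

1791208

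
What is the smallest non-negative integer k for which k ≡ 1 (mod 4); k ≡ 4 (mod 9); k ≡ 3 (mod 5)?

13

The moduli are pairwise coprime; N = 4·9·5 = 180.
N/4 = 45; 45 ≡ 1 (mod 4), inverse 1.
N/9 = 20; 20 ≡ 2 (mod 9); 2·5 ≡ 1, so inverse 5.
N/5 = 36; 36 ≡ 1 (mod 5), inverse 1.
k ≡ 1·45·1 + 4·20·5 + 3·36·1 = 553.
553 mod 180 = 13.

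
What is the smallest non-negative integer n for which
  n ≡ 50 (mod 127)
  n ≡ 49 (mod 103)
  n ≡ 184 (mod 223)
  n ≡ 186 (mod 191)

Combine the congruences pairwise.
From n ≡ 50 (mod 127) write n = 50 + 127t. Substituting into n ≡ 49 (mod 103) gives 127t ≡ 102 (mod 103), and since 24⁻¹ ≡ 73 (mod 103), t ≡ 30. Hence n ≡ 50 + 127·30 = 3860 (mod 13081).
From n ≡ 3860 (mod 13081) write n = 3860 + 13081t. Substituting into n ≡ 184 (mod 223) gives 13081t ≡ 115 (mod 223), and since 147⁻¹ ≡ 44 (mod 223), t ≡ 154. Hence n ≡ 3860 + 13081·154 = 2018334 (mod 2917063).
From n ≡ 2018334 (mod 2917063) write n = 2018334 + 2917063t. Substituting into n ≡ 186 (mod 191) gives 2917063t ≡ 149 (mod 191), and since 111⁻¹ ≡ 74 (mod 191), t ≡ 139. Hence n ≡ 2018334 + 2917063·139 = 407490091 (mod 557159033).

407490091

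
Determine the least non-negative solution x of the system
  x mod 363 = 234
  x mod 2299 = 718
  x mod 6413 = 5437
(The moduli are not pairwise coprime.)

gcd(363, 2299) = 121 and 121 | (718 − 234), so the pair is consistent; merging gives x ≡ 5316 (mod 6897), where 6897 = lcm(363, 2299).
gcd(6897, 6413) = 121 and 121 | (5437 − 5316), so the pair is consistent; merging gives x ≡ 281196 (mod 365541), where 365541 = lcm(6897, 6413).
The solution is unique modulo lcm(363, 2299, 6413) = 365541.

281196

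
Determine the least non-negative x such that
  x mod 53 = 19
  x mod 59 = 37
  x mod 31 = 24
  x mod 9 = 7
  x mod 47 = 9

65527

The moduli are pairwise coprime; N = 53·59·31·9·47 = 41004351.
N/53 = 773667; 773667 ≡ 26 (mod 53); 26·51 ≡ 1, so inverse 51.
N/59 = 694989; 694989 ≡ 28 (mod 59); 28·19 ≡ 1, so inverse 19.
N/31 = 1322721; 1322721 ≡ 13 (mod 31); 13·12 ≡ 1, so inverse 12.
N/9 = 4556039; 4556039 ≡ 5 (mod 9); 5·2 ≡ 1, so inverse 2.
N/47 = 872433; 872433 ≡ 19 (mod 47); 19·5 ≡ 1, so inverse 5.
x ≡ 19·773667·51 + 37·694989·19 + 24·1322721·12 + 7·4556039·2 + 9·872433·5 = 1722248269.
1722248269 mod 41004351 = 65527.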